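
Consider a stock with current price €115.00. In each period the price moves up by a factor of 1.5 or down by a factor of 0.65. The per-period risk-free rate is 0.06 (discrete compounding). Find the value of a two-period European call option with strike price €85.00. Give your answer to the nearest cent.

Risk-neutral probability p = (1 + 0.06 − 0.65)/(1.5 − 0.65) = 0.4100/0.8500 = 0.4824
Terminal stock prices: S_uu = 258.8, S_ud = 112.1, S_dd = 48.59
Terminal payoffs (S − K): max(173.8, 0) = 173.8, max(27.12, 0) = 27.12, max(-36.41, 0) = 0
Node u (S = 172.5): V_u = 1/1.06·[0.4824·173.7500 + 0.5176·27.1250] = 92.3113
Node d (S = 74.75): V_d = 1/1.06·[0.4824·27.1250 + 0.5176·0.0000] = 12.3432
Node 0 (S = 115): V_0 = 1/1.06·[0.4824·92.3113 + 0.5176·12.3432] = 48.0340

€48.03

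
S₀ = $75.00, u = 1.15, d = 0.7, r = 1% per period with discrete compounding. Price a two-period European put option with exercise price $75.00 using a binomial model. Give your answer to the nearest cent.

$9.77

Risk-neutral probability p = (1 + 0.01 − 0.7)/(1.15 − 0.7) = 0.3100/0.4500 = 0.6889
Terminal stock prices: S_uu = 99.19, S_ud = 60.37, S_dd = 36.75
Terminal payoffs (K − S): max(-24.19, 0) = 0, max(14.63, 0) = 14.63, max(38.25, 0) = 38.25
Node u (S = 86.25): V_u = 1/1.01·[0.6889·0.0000 + 0.3111·14.6250] = 4.5050
Node d (S = 52.5): V_d = 1/1.01·[0.6889·14.6250 + 0.3111·38.2500] = 21.7574
Node 0 (S = 75): V_0 = 1/1.01·[0.6889·4.5050 + 0.3111·21.7574] = 9.7746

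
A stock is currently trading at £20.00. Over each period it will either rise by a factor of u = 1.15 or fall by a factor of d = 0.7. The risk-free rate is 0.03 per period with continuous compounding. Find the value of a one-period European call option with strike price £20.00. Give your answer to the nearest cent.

Risk-neutral probability p = (e^0.03 − 0.7)/(1.15 − 0.7) = 0.3305/0.4500 = 0.7343
Terminal stock prices: S_u = 23, S_d = 14
Terminal payoffs (S − K): max(3, 0) = 3, max(-6, 0) = 0
Node 0 (S = 20): V_0 = e^(−0.03)·[0.7343·3.0000 + 0.2657·0.0000] = 2.1379

£2.14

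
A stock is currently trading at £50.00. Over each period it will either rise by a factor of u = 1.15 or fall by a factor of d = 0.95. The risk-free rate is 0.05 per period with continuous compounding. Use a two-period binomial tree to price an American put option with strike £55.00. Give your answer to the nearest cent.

£5.00

Risk-neutral probability p = (e^0.05 − 0.95)/(1.15 − 0.95) = 0.1013/0.2000 = 0.5064
Terminal stock prices: S_uu = 66.12, S_ud = 54.62, S_dd = 45.12
Terminal payoffs (K − S): max(-11.12, 0) = 0, max(0.375, 0) = 0.375, max(9.875, 0) = 9.875
Node u (S = 57.5): continuation = e^(−0.05)·[0.5064·0.0000 + 0.4936·0.3750] = 0.1761; exercise value = 0.0000 ≤ continuation, so V_u = 0.1761
Node d (S = 47.5): continuation = e^(−0.05)·[0.5064·0.3750 + 0.4936·9.8750] = 4.8176; exercise value = 7.5000 > continuation, so V_d = 7.5000 (exercise)
Node 0 (S = 50): continuation = e^(−0.05)·[0.5064·0.1761 + 0.4936·7.5000] = 3.6066; exercise value = 5.0000 > continuation, so V_0 = 5.0000 (exercise)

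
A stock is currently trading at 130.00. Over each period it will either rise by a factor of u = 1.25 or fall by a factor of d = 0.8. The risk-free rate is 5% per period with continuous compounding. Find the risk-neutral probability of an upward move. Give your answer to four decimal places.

p = 0.5584

Risk-neutral probability p = (e^0.05 − 0.8)/(1.25 − 0.8) = 0.2513/0.4500 = 0.5584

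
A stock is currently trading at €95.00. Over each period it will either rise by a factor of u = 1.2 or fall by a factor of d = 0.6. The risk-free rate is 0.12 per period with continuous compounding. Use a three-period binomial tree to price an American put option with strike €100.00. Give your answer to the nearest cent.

€8.42

Risk-neutral probability p = (e^0.12 − 0.6)/(1.2 − 0.6) = 0.5275/0.6000 = 0.8792
Terminal stock prices: S_uuu = 164.2, S_uud = 82.08, S_udd = 41.04, S_ddd = 20.52
Terminal payoffs (K − S): max(-64.16, 0) = 0, max(17.92, 0) = 17.92, max(58.96, 0) = 58.96, max(79.48, 0) = 79.48
Node uu (S = 136.8): continuation = e^(−0.12)·[0.8792·0.0000 + 0.1208·17.9200] = 1.9206; exercise value = 0.0000 ≤ continuation, so V_uu = 1.9206
Node ud (S = 68.4): continuation = e^(−0.12)·[0.8792·17.9200 + 0.1208·58.9600] = 20.2920; exercise value = 31.6000 > continuation, so V_ud = 31.6000 (exercise)
Node dd (S = 34.2): continuation = e^(−0.12)·[0.8792·58.9600 + 0.1208·79.4800] = 54.4920; exercise value = 65.8000 > continuation, so V_dd = 65.8000 (exercise)
Node u (S = 114): continuation = e^(−0.12)·[0.8792·1.9206 + 0.1208·31.6000] = 4.8843; exercise value = 0.0000 ≤ continuation, so V_u = 4.8843
Node d (S = 57): continuation = e^(−0.12)·[0.8792·31.6000 + 0.1208·65.8000] = 31.6920; exercise value = 43.0000 > continuation, so V_d = 43.0000 (exercise)
Node 0 (S = 95): continuation = e^(−0.12)·[0.8792·4.8843 + 0.1208·43.0000] = 8.4170; exercise value = 5.0000 ≤ continuation, so V_0 = 8.4170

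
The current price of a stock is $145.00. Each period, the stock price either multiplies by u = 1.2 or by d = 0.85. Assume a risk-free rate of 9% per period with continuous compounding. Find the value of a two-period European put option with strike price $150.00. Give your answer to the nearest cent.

$4.19

Risk-neutral probability p = (e^0.09 − 0.85)/(1.2 − 0.85) = 0.2442/0.3500 = 0.6976
Terminal stock prices: S_uu = 208.8, S_ud = 147.9, S_dd = 104.8
Terminal payoffs (K − S): max(-58.8, 0) = 0, max(2.1, 0) = 2.1, max(45.24, 0) = 45.24
Node u (S = 174): V_u = e^(−0.09)·[0.6976·0.0000 + 0.3024·2.1000] = 0.5803
Node d (S = 123.2): V_d = e^(−0.09)·[0.6976·2.1000 + 0.3024·45.2375] = 13.8397
Node 0 (S = 145): V_0 = e^(−0.09)·[0.6976·0.5803 + 0.3024·13.8397] = 4.1944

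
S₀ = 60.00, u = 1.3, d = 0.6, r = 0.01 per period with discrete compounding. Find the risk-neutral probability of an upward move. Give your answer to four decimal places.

Risk-neutral probability p = (1 + 0.01 − 0.6)/(1.3 − 0.6) = 0.4100/0.7000 = 0.5857

p = 0.5857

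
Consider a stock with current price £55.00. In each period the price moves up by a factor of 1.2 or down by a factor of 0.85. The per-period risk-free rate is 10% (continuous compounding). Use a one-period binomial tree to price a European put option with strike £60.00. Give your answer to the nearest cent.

Risk-neutral probability p = (e^0.1 − 0.85)/(1.2 − 0.85) = 0.2552/0.3500 = 0.7291
Terminal stock prices: S_u = 66, S_d = 46.75
Terminal payoffs (K − S): max(-6, 0) = 0, max(13.25, 0) = 13.25
Node 0 (S = 55): V_0 = e^(−0.1)·[0.7291·0.0000 + 0.2709·13.2500] = 3.2483

£3.25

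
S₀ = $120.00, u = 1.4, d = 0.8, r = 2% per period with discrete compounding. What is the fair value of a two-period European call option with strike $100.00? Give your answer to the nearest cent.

Risk-neutral probability p = (1 + 0.02 − 0.8)/(1.4 − 0.8) = 0.2200/0.6000 = 0.3667
Terminal stock prices: S_uu = 235.2, S_ud = 134.4, S_dd = 76.8
Terminal payoffs (S − K): max(135.2, 0) = 135.2, max(34.4, 0) = 34.4, max(-23.2, 0) = 0
Node u (S = 168): V_u = 1/1.02·[0.3667·135.2000 + 0.6333·34.4000] = 69.9608
Node d (S = 96): V_d = 1/1.02·[0.3667·34.4000 + 0.6333·0.0000] = 12.3660
Node 0 (S = 120): V_0 = 1/1.02·[0.3667·69.9608 + 0.6333·12.3660] = 32.8275

$32.83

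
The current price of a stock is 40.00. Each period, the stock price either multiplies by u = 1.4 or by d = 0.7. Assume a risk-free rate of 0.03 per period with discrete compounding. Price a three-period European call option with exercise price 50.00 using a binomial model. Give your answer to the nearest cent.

7.30

Risk-neutral probability p = (1 + 0.03 − 0.7)/(1.4 − 0.7) = 0.3300/0.7000 = 0.4714
Terminal stock prices: S_uuu = 109.8, S_uud = 54.88, S_udd = 27.44, S_ddd = 13.72
Terminal payoffs (S − K): max(59.76, 0) = 59.76, max(4.88, 0) = 4.88, max(-22.56, 0) = 0, max(-36.28, 0) = 0
Node uu (S = 78.4): V_uu = 1/1.03·[0.4714·59.7600 + 0.5286·4.8800] = 29.8563
Node ud (S = 39.2): V_ud = 1/1.03·[0.4714·4.8800 + 0.5286·0.0000] = 2.2336
Node dd (S = 19.6): V_dd = 1/1.03·[0.4714·0.0000 + 0.5286·0.0000] = 0.0000
Node u (S = 56): V_u = 1/1.03·[0.4714·29.8563 + 0.5286·2.2336] = 14.8114
Node d (S = 28): V_d = 1/1.03·[0.4714·2.2336 + 0.5286·0.0000] = 1.0223
Node 0 (S = 40): V_0 = 1/1.03·[0.4714·14.8114 + 0.5286·1.0223] = 7.3037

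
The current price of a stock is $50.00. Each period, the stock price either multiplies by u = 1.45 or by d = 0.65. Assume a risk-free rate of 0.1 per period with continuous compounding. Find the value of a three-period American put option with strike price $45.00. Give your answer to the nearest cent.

Risk-neutral probability p = (e^0.1 − 0.65)/(1.45 − 0.65) = 0.4552/0.8000 = 0.5690
Terminal stock prices: S_uuu = 152.4, S_uud = 68.33, S_udd = 30.63, S_ddd = 13.73
Terminal payoffs (K − S): max(-107.4, 0) = 0, max(-23.33, 0) = 0, max(14.37, 0) = 14.37, max(31.27, 0) = 31.27
Node uu (S = 105.1): continuation = e^(−0.1)·[0.5690·0.0000 + 0.4310·0.0000] = 0.0000; exercise value = 0.0000 ≤ continuation, so V_uu = 0.0000
Node ud (S = 47.12): continuation = e^(−0.1)·[0.5690·0.0000 + 0.4310·14.3687] = 5.6041; exercise value = 0.0000 ≤ continuation, so V_ud = 5.6041
Node dd (S = 21.13): continuation = e^(−0.1)·[0.5690·14.3687 + 0.4310·31.2687] = 19.5927; exercise value = 23.8750 > continuation, so V_dd = 23.8750 (exercise)
Node u (S = 72.5): continuation = e^(−0.1)·[0.5690·0.0000 + 0.4310·5.6041] = 2.1857; exercise value = 0.0000 ≤ continuation, so V_u = 2.1857
Node d (S = 32.5): continuation = e^(−0.1)·[0.5690·5.6041 + 0.4310·23.8750] = 12.1968; exercise value = 12.5000 > continuation, so V_d = 12.5000 (exercise)
Node 0 (S = 50): continuation = e^(−0.1)·[0.5690·2.1857 + 0.4310·12.5000] = 6.0005; exercise value = 0.0000 ≤ continuation, so V_0 = 6.0005

$6.00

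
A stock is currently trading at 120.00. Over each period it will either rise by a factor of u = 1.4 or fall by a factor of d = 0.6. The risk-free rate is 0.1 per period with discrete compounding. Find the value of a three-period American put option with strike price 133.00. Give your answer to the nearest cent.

27.03

Risk-neutral probability p = (1 + 0.1 − 0.6)/(1.4 − 0.6) = 0.5000/0.8000 = 0.6250
Terminal stock prices: S_uuu = 329.3, S_uud = 141.1, S_udd = 60.48, S_ddd = 25.92
Terminal payoffs (K − S): max(-196.3, 0) = 0, max(-8.12, 0) = 0, max(72.52, 0) = 72.52, max(107.1, 0) = 107.1
Node uu (S = 235.2): continuation = 1/1.1·[0.6250·0.0000 + 0.3750·0.0000] = 0.0000; exercise value = 0.0000 ≤ continuation, so V_uu = 0.0000
Node ud (S = 100.8): continuation = 1/1.1·[0.6250·0.0000 + 0.3750·72.5200] = 24.7227; exercise value = 32.2000 > continuation, so V_ud = 32.2000 (exercise)
Node dd (S = 43.2): continuation = 1/1.1·[0.6250·72.5200 + 0.3750·107.0800] = 77.7091; exercise value = 89.8000 > continuation, so V_dd = 89.8000 (exercise)
Node u (S = 168): continuation = 1/1.1·[0.6250·0.0000 + 0.3750·32.2000] = 10.9773; exercise value = 0.0000 ≤ continuation, so V_u = 10.9773
Node d (S = 72): continuation = 1/1.1·[0.6250·32.2000 + 0.3750·89.8000] = 48.9091; exercise value = 61.0000 > continuation, so V_d = 61.0000 (exercise)
Node 0 (S = 120): continuation = 1/1.1·[0.6250·10.9773 + 0.3750·61.0000] = 27.0325; exercise value = 13.0000 ≤ continuation, so V_0 = 27.0325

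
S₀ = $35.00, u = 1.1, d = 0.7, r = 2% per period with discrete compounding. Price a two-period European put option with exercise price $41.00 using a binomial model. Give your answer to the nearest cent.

$5.24

Risk-neutral probability p = (1 + 0.02 − 0.7)/(1.1 − 0.7) = 0.3200/0.4000 = 0.8000
Terminal stock prices: S_uu = 42.35, S_ud = 26.95, S_dd = 17.15
Terminal payoffs (K − S): max(-1.35, 0) = 0, max(14.05, 0) = 14.05, max(23.85, 0) = 23.85
Node u (S = 38.5): V_u = 1/1.02·[0.8000·0.0000 + 0.2000·14.0500] = 2.7549
Node d (S = 24.5): V_d = 1/1.02·[0.8000·14.0500 + 0.2000·23.8500] = 15.6961
Node 0 (S = 35): V_0 = 1/1.02·[0.8000·2.7549 + 0.2000·15.6961] = 5.2384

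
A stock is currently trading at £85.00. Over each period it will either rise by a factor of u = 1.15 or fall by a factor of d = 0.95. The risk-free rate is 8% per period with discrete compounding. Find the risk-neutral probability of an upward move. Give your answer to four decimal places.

p = 0.6500

Risk-neutral probability p = (1 + 0.08 − 0.95)/(1.15 − 0.95) = 0.1300/0.2000 = 0.6500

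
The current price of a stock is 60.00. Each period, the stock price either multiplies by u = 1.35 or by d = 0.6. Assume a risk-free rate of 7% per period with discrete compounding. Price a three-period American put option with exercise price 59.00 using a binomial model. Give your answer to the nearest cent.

Risk-neutral probability p = (1 + 0.07 − 0.6)/(1.35 − 0.6) = 0.4700/0.7500 = 0.6267
Terminal stock prices: S_uuu = 147.6, S_uud = 65.61, S_udd = 29.16, S_ddd = 12.96
Terminal payoffs (K − S): max(-88.62, 0) = 0, max(-6.61, 0) = 0, max(29.84, 0) = 29.84, max(46.04, 0) = 46.04
Node uu (S = 109.4): continuation = 1/1.07·[0.6267·0.0000 + 0.3733·0.0000] = 0.0000; exercise value = 0.0000 ≤ continuation, so V_uu = 0.0000
Node ud (S = 48.6): continuation = 1/1.07·[0.6267·0.0000 + 0.3733·29.8400] = 10.4115; exercise value = 10.4000 ≤ continuation, so V_ud = 10.4115
Node dd (S = 21.6): continuation = 1/1.07·[0.6267·29.8400 + 0.3733·46.0400] = 33.5402; exercise value = 37.4000 > continuation, so V_dd = 37.4000 (exercise)
Node u (S = 81): continuation = 1/1.07·[0.6267·0.0000 + 0.3733·10.4115] = 3.6327; exercise value = 0.0000 ≤ continuation, so V_u = 3.6327
Node d (S = 36): continuation = 1/1.07·[0.6267·10.4115 + 0.3733·37.4000] = 19.1469; exercise value = 23.0000 > continuation, so V_d = 23.0000 (exercise)
Node 0 (S = 60): continuation = 1/1.07·[0.6267·3.6327 + 0.3733·23.0000] = 10.1525; exercise value = 0.0000 ≤ continuation, so V_0 = 10.1525

10.15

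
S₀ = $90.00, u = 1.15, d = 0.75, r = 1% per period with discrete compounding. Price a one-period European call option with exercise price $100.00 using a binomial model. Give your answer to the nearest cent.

$2.25

Risk-neutral probability p = (1 + 0.01 − 0.75)/(1.15 − 0.75) = 0.2600/0.4000 = 0.6500
Terminal stock prices: S_u = 103.5, S_d = 67.5
Terminal payoffs (S − K): max(3.5, 0) = 3.5, max(-32.5, 0) = 0
Node 0 (S = 90): V_0 = 1/1.01·[0.6500·3.5000 + 0.3500·0.0000] = 2.2525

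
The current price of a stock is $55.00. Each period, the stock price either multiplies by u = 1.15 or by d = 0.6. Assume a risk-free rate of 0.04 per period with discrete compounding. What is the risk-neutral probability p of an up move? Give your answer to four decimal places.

p = 0.8000

Risk-neutral probability p = (1 + 0.04 − 0.6)/(1.15 − 0.6) = 0.4400/0.5500 = 0.8000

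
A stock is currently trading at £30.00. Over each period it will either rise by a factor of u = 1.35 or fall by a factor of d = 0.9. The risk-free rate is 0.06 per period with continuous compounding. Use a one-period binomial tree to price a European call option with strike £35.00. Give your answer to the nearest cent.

£1.86

Risk-neutral probability p = (e^0.06 − 0.9)/(1.35 − 0.9) = 0.1618/0.4500 = 0.3596
Terminal stock prices: S_u = 40.5, S_d = 27
Terminal payoffs (S − K): max(5.5, 0) = 5.5, max(-8, 0) = 0
Node 0 (S = 30): V_0 = e^(−0.06)·[0.3596·5.5000 + 0.6404·0.0000] = 1.8628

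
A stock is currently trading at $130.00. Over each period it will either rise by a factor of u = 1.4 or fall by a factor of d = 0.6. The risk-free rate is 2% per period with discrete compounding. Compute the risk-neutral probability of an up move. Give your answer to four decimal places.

Risk-neutral probability p = (1 + 0.02 − 0.6)/(1.4 − 0.6) = 0.4200/0.8000 = 0.5250

p = 0.5250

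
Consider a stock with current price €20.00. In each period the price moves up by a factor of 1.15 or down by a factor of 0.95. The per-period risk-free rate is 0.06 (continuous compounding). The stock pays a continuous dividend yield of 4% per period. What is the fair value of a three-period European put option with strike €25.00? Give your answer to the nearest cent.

Per-period risk-free factor R = e^0.06 = 1.0618; dividend-adjusted growth = e^(0.06−0.04) = 1.0202.
Risk-neutral probability p = (1.0202 − 0.95)/(1.15 − 0.95) = 0.0702/0.2000 = 0.3510
Terminal stock prices: S_uuu = 30.42, S_uud = 25.13, S_udd = 20.76, S_ddd = 17.15
Terminal payoffs (K − S): max(-5.417, 0) = 0, max(-0.1275, 0) = 0, max(4.242, 0) = 4.242, max(7.853, 0) = 7.853
Node uu (S = 26.45): V_uu = e^(−0.06)·[0.3510·0.0000 + 0.6490·0.0000] = 0.0000
Node ud (S = 21.85): V_ud = e^(−0.06)·[0.3510·0.0000 + 0.6490·4.2425] = 2.5930
Node dd (S = 18.05): V_dd = e^(−0.06)·[0.3510·4.2425 + 0.6490·7.8525] = 6.2019
Node u (S = 23): V_u = e^(−0.06)·[0.3510·0.0000 + 0.6490·2.5930] = 1.5848
Node d (S = 19): V_d = e^(−0.06)·[0.3510·2.5930 + 0.6490·6.2019] = 4.6477
Node 0 (S = 20): V_0 = e^(−0.06)·[0.3510·1.5848 + 0.6490·4.6477] = 3.3646

€3.36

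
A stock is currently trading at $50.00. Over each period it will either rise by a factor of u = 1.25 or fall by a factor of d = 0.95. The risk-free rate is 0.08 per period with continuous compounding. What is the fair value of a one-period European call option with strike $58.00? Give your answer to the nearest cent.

$1.85

Risk-neutral probability p = (e^0.08 − 0.95)/(1.25 − 0.95) = 0.1333/0.3000 = 0.4443
Terminal stock prices: S_u = 62.5, S_d = 47.5
Terminal payoffs (S − K): max(4.5, 0) = 4.5, max(-10.5, 0) = 0
Node 0 (S = 50): V_0 = e^(−0.08)·[0.4443·4.5000 + 0.5557·0.0000] = 1.8456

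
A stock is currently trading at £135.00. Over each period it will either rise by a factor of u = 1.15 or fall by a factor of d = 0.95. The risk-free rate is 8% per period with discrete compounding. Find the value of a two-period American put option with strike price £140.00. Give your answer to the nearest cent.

Risk-neutral probability p = (1 + 0.08 − 0.95)/(1.15 − 0.95) = 0.1300/0.2000 = 0.6500
Terminal stock prices: S_uu = 178.5, S_ud = 147.5, S_dd = 121.8
Terminal payoffs (K − S): max(-38.54, 0) = 0, max(-7.487, 0) = 0, max(18.16, 0) = 18.16
Node u (S = 155.2): continuation = 1/1.08·[0.6500·0.0000 + 0.3500·0.0000] = 0.0000; exercise value = 0.0000 ≤ continuation, so V_u = 0.0000
Node d (S = 128.2): continuation = 1/1.08·[0.6500·0.0000 + 0.3500·18.1625] = 5.8860; exercise value = 11.7500 > continuation, so V_d = 11.7500 (exercise)
Node 0 (S = 135): continuation = 1/1.08·[0.6500·0.0000 + 0.3500·11.7500] = 3.8079; exercise value = 5.0000 > continuation, so V_0 = 5.0000 (exercise)

£5.00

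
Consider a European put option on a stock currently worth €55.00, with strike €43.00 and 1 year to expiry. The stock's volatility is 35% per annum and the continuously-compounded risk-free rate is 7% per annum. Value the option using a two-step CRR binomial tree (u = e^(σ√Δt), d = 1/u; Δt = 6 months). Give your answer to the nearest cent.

€2.12

CRR parameters: u = e^(σ√Δt) = e^(0.35·√0.5) = 1.2808, d = 1/u = 0.7808
Per-period rate: rΔt = 0.07·0.5 = 0.035, so R = e^0.035 = 1.0356
Risk-neutral probability p = (e^0.035 − 0.7808)/(1.2808 − 0.7808) = 0.2549/0.5000 = 0.5097
Terminal stock prices: S_uu = 90.23, S_ud = 55, S_dd = 33.53
Terminal payoffs (K − S): max(-47.23, 0) = 0, max(-12, 0) = 0, max(9.473, 0) = 9.473
Node u (S = 70.44): V_u = e^(−0.035)·[0.5097·0.0000 + 0.4903·0.0000] = 0.0000
Node d (S = 42.94): V_d = e^(−0.035)·[0.5097·0.0000 + 0.4903·9.4728] = 4.4850
Node 0 (S = 55): V_0 = e^(−0.035)·[0.5097·0.0000 + 0.4903·4.4850] = 2.1235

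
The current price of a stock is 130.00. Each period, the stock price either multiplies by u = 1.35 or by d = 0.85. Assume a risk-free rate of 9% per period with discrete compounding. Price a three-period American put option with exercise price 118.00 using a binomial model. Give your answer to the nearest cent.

Risk-neutral probability p = (1 + 0.09 − 0.85)/(1.35 − 0.85) = 0.2400/0.5000 = 0.4800
Terminal stock prices: S_uuu = 319.8, S_uud = 201.4, S_udd = 126.8, S_ddd = 79.84
Terminal payoffs (K − S): max(-201.8, 0) = 0, max(-83.39, 0) = 0, max(-8.799, 0) = 0, max(38.16, 0) = 38.16
Node uu (S = 236.9): continuation = 1/1.09·[0.4800·0.0000 + 0.5200·0.0000] = 0.0000; exercise value = 0.0000 ≤ continuation, so V_uu = 0.0000
Node ud (S = 149.2): continuation = 1/1.09·[0.4800·0.0000 + 0.5200·0.0000] = 0.0000; exercise value = 0.0000 ≤ continuation, so V_ud = 0.0000
Node dd (S = 93.92): continuation = 1/1.09·[0.4800·0.0000 + 0.5200·38.1638] = 18.2066; exercise value = 24.0750 > continuation, so V_dd = 24.0750 (exercise)
Node u (S = 175.5): continuation = 1/1.09·[0.4800·0.0000 + 0.5200·0.0000] = 0.0000; exercise value = 0.0000 ≤ continuation, so V_u = 0.0000
Node d (S = 110.5): continuation = 1/1.09·[0.4800·0.0000 + 0.5200·24.0750] = 11.4853; exercise value = 7.5000 ≤ continuation, so V_d = 11.4853
Node 0 (S = 130): continuation = 1/1.09·[0.4800·0.0000 + 0.5200·11.4853] = 5.4792; exercise value = 0.0000 ≤ continuation, so V_0 = 5.4792

5.48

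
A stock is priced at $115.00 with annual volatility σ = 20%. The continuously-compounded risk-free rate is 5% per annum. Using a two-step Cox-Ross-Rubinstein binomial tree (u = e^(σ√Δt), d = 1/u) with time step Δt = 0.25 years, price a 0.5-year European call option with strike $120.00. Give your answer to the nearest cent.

CRR parameters: u = e^(σ√Δt) = e^(0.2·√0.25) = 1.1052, d = 1/u = 0.9048
Per-period rate: rΔt = 0.05·0.25 = 0.0125, so R = e^0.0125 = 1.0126
Risk-neutral probability p = (e^0.0125 − 0.9048)/(1.1052 − 0.9048) = 0.1077/0.2003 = 0.5378
Terminal stock prices: S_uu = 140.5, S_ud = 115, S_dd = 94.15
Terminal payoffs (S − K): max(20.46, 0) = 20.46, max(-5, 0) = 0, max(-25.85, 0) = 0
Node u (S = 127.1): V_u = e^(−0.0125)·[0.5378·20.4613 + 0.4622·0.0000] = 10.8676
Node d (S = 104.1): V_d = e^(−0.0125)·[0.5378·0.0000 + 0.4622·0.0000] = 0.0000
Node 0 (S = 115): V_0 = e^(−0.0125)·[0.5378·10.8676 + 0.4622·0.0000] = 5.7721

$5.77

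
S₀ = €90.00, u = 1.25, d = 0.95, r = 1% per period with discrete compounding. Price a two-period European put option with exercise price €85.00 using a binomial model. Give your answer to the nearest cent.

€2.37

Risk-neutral probability p = (1 + 0.01 − 0.95)/(1.25 − 0.95) = 0.0600/0.3000 = 0.2000
Terminal stock prices: S_uu = 140.6, S_ud = 106.9, S_dd = 81.22
Terminal payoffs (K − S): max(-55.62, 0) = 0, max(-21.88, 0) = 0, max(3.775, 0) = 3.775
Node u (S = 112.5): V_u = 1/1.01·[0.2000·0.0000 + 0.8000·0.0000] = 0.0000
Node d (S = 85.5): V_d = 1/1.01·[0.2000·0.0000 + 0.8000·3.7750] = 2.9901
Node 0 (S = 90): V_0 = 1/1.01·[0.2000·0.0000 + 0.8000·2.9901] = 2.3684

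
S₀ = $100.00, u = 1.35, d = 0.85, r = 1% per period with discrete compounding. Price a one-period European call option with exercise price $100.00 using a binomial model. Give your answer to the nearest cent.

$11.09

Risk-neutral probability p = (1 + 0.01 − 0.85)/(1.35 − 0.85) = 0.1600/0.5000 = 0.3200
Terminal stock prices: S_u = 135, S_d = 85
Terminal payoffs (S − K): max(35, 0) = 35, max(-15, 0) = 0
Node 0 (S = 100): V_0 = 1/1.01·[0.3200·35.0000 + 0.6800·0.0000] = 11.0891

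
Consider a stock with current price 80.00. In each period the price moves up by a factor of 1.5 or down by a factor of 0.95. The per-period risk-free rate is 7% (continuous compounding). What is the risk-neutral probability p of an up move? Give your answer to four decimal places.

p = 0.2227

Risk-neutral probability p = (e^0.07 − 0.95)/(1.5 − 0.95) = 0.1225/0.5500 = 0.2227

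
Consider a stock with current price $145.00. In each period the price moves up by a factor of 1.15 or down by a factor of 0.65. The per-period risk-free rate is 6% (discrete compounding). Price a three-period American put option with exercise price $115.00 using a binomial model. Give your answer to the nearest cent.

Risk-neutral probability p = (1 + 0.06 − 0.65)/(1.15 − 0.65) = 0.4100/0.5000 = 0.8200
Terminal stock prices: S_uuu = 220.5, S_uud = 124.6, S_udd = 70.45, S_ddd = 39.82
Terminal payoffs (K − S): max(-105.5, 0) = 0, max(-9.646, 0) = 0, max(44.55, 0) = 44.55, max(75.18, 0) = 75.18
Node uu (S = 191.8): continuation = 1/1.06·[0.8200·0.0000 + 0.1800·0.0000] = 0.0000; exercise value = 0.0000 ≤ continuation, so V_uu = 0.0000
Node ud (S = 108.4): continuation = 1/1.06·[0.8200·0.0000 + 0.1800·44.5481] = 7.5648; exercise value = 6.6125 ≤ continuation, so V_ud = 7.5648
Node dd (S = 61.26): continuation = 1/1.06·[0.8200·44.5481 + 0.1800·75.1794] = 47.2281; exercise value = 53.7375 > continuation, so V_dd = 53.7375 (exercise)
Node u (S = 166.8): continuation = 1/1.06·[0.8200·0.0000 + 0.1800·7.5648] = 1.2846; exercise value = 0.0000 ≤ continuation, so V_u = 1.2846
Node d (S = 94.25): continuation = 1/1.06·[0.8200·7.5648 + 0.1800·53.7375] = 14.9772; exercise value = 20.7500 > continuation, so V_d = 20.7500 (exercise)
Node 0 (S = 145): continuation = 1/1.06·[0.8200·1.2846 + 0.1800·20.7500] = 4.5173; exercise value = 0.0000 ≤ continuation, so V_0 = 4.5173

$4.52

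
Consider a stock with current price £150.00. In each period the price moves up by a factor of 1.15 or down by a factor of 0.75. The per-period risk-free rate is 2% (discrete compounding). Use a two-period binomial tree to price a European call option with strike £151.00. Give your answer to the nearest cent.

Risk-neutral probability p = (1 + 0.02 − 0.75)/(1.15 − 0.75) = 0.2700/0.4000 = 0.6750
Terminal stock prices: S_uu = 198.4, S_ud = 129.4, S_dd = 84.38
Terminal payoffs (S − K): max(47.37, 0) = 47.37, max(-21.62, 0) = 0, max(-66.62, 0) = 0
Node u (S = 172.5): V_u = 1/1.02·[0.6750·47.3750 + 0.3250·0.0000] = 31.3511
Node d (S = 112.5): V_d = 1/1.02·[0.6750·0.0000 + 0.3250·0.0000] = 0.0000
Node 0 (S = 150): V_0 = 1/1.02·[0.6750·31.3511 + 0.3250·0.0000] = 20.7471

£20.75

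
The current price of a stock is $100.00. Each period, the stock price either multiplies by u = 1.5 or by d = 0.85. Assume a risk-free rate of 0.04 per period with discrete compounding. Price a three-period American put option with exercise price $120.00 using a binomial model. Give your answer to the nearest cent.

$25.33

Risk-neutral probability p = (1 + 0.04 − 0.85)/(1.5 − 0.85) = 0.1900/0.6500 = 0.2923
Terminal stock prices: S_uuu = 337.5, S_uud = 191.2, S_udd = 108.4, S_ddd = 61.41
Terminal payoffs (K − S): max(-217.5, 0) = 0, max(-71.25, 0) = 0, max(11.63, 0) = 11.63, max(58.59, 0) = 58.59
Node uu (S = 225): continuation = 1/1.04·[0.2923·0.0000 + 0.7077·0.0000] = 0.0000; exercise value = 0.0000 ≤ continuation, so V_uu = 0.0000
Node ud (S = 127.5): continuation = 1/1.04·[0.2923·0.0000 + 0.7077·11.6250] = 7.9105; exercise value = 0.0000 ≤ continuation, so V_ud = 7.9105
Node dd (S = 72.25): continuation = 1/1.04·[0.2923·11.6250 + 0.7077·58.5875] = 43.1346; exercise value = 47.7500 > continuation, so V_dd = 47.7500 (exercise)
Node u (S = 150): continuation = 1/1.04·[0.2923·0.0000 + 0.7077·7.9105] = 5.3829; exercise value = 0.0000 ≤ continuation, so V_u = 5.3829
Node d (S = 85): continuation = 1/1.04·[0.2923·7.9105 + 0.7077·47.7500] = 34.7160; exercise value = 35.0000 > continuation, so V_d = 35.0000 (exercise)
Node 0 (S = 100): continuation = 1/1.04·[0.2923·5.3829 + 0.7077·35.0000] = 25.3295; exercise value = 20.0000 ≤ continuation, so V_0 = 25.3295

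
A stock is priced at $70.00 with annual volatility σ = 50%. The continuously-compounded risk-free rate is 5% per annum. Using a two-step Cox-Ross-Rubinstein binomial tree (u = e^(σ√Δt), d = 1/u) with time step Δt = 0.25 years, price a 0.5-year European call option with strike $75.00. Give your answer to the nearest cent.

CRR parameters: u = e^(σ√Δt) = e^(0.5·√0.25) = 1.2840, d = 1/u = 0.7788
Per-period rate: rΔt = 0.05·0.25 = 0.0125, so R = e^0.0125 = 1.0126
Risk-neutral probability p = (e^0.0125 − 0.7788)/(1.2840 − 0.7788) = 0.2338/0.5052 = 0.4627
Terminal stock prices: S_uu = 115.4, S_ud = 70, S_dd = 42.46
Terminal payoffs (S − K): max(40.41, 0) = 40.41, max(-5, 0) = 0, max(-32.54, 0) = 0
Node u (S = 89.88): V_u = e^(−0.0125)·[0.4627·40.4105 + 0.5373·0.0000] = 18.4665
Node d (S = 54.52): V_d = e^(−0.0125)·[0.4627·0.0000 + 0.5373·0.0000] = 0.0000
Node 0 (S = 70): V_0 = e^(−0.0125)·[0.4627·18.4665 + 0.5373·0.0000] = 8.4387

$8.44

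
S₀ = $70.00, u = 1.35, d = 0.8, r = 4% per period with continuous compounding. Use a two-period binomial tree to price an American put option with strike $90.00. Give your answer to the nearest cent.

Risk-neutral probability p = (e^0.04 − 0.8)/(1.35 − 0.8) = 0.2408/0.5500 = 0.4378
Terminal stock prices: S_uu = 127.6, S_ud = 75.6, S_dd = 44.8
Terminal payoffs (K − S): max(-37.58, 0) = 0, max(14.4, 0) = 14.4, max(45.2, 0) = 45.2
Node u (S = 94.5): continuation = e^(−0.04)·[0.4378·0.0000 + 0.5622·14.4000] = 7.7777; exercise value = 0.0000 ≤ continuation, so V_u = 7.7777
Node d (S = 56): continuation = e^(−0.04)·[0.4378·14.4000 + 0.5622·45.2000] = 30.4710; exercise value = 34.0000 > continuation, so V_d = 34.0000 (exercise)
Node 0 (S = 70): continuation = e^(−0.04)·[0.4378·7.7777 + 0.5622·34.0000] = 21.6359; exercise value = 20.0000 ≤ continuation, so V_0 = 21.6359

$21.64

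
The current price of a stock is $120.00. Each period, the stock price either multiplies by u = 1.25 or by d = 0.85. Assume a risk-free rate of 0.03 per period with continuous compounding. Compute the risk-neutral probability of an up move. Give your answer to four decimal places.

Risk-neutral probability p = (e^0.03 − 0.85)/(1.25 − 0.85) = 0.1805/0.4000 = 0.4511

p = 0.4511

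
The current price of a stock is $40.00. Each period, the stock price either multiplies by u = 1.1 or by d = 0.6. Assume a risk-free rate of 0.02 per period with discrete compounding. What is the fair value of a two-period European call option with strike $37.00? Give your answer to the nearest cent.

$7.73

Risk-neutral probability p = (1 + 0.02 − 0.6)/(1.1 − 0.6) = 0.4200/0.5000 = 0.8400
Terminal stock prices: S_uu = 48.4, S_ud = 26.4, S_dd = 14.4
Terminal payoffs (S − K): max(11.4, 0) = 11.4, max(-10.6, 0) = 0, max(-22.6, 0) = 0
Node u (S = 44): V_u = 1/1.02·[0.8400·11.4000 + 0.1600·0.0000] = 9.3882
Node d (S = 24): V_d = 1/1.02·[0.8400·0.0000 + 0.1600·0.0000] = 0.0000
Node 0 (S = 40): V_0 = 1/1.02·[0.8400·9.3882 + 0.1600·0.0000] = 7.7315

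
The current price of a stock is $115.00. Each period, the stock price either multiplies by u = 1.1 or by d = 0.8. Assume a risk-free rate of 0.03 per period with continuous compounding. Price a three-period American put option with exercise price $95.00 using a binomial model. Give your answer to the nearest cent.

$2.14

Risk-neutral probability p = (e^0.03 − 0.8)/(1.1 − 0.8) = 0.2305/0.3000 = 0.7682
Terminal stock prices: S_uuu = 153.1, S_uud = 111.3, S_udd = 80.96, S_ddd = 58.88
Terminal payoffs (K − S): max(-58.07, 0) = 0, max(-16.32, 0) = 0, max(14.04, 0) = 14.04, max(36.12, 0) = 36.12
Node uu (S = 139.2): continuation = e^(−0.03)·[0.7682·0.0000 + 0.2318·0.0000] = 0.0000; exercise value = 0.0000 ≤ continuation, so V_uu = 0.0000
Node ud (S = 101.2): continuation = e^(−0.03)·[0.7682·0.0000 + 0.2318·14.0400] = 3.1585; exercise value = 0.0000 ≤ continuation, so V_ud = 3.1585
Node dd (S = 73.6): continuation = e^(−0.03)·[0.7682·14.0400 + 0.2318·36.1200] = 18.5923; exercise value = 21.4000 > continuation, so V_dd = 21.4000 (exercise)
Node u (S = 126.5): continuation = e^(−0.03)·[0.7682·0.0000 + 0.2318·3.1585] = 0.7106; exercise value = 0.0000 ≤ continuation, so V_u = 0.7106
Node d (S = 92): continuation = e^(−0.03)·[0.7682·3.1585 + 0.2318·21.4000] = 7.1689; exercise value = 3.0000 ≤ continuation, so V_d = 7.1689
Node 0 (S = 115): continuation = e^(−0.03)·[0.7682·0.7106 + 0.2318·7.1689] = 2.1425; exercise value = 0.0000 ≤ continuation, so V_0 = 2.1425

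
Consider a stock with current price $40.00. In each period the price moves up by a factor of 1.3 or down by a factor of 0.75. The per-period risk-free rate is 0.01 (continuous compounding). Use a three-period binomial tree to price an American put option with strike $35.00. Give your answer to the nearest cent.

Risk-neutral probability p = (e^0.01 − 0.75)/(1.3 − 0.75) = 0.2601/0.5500 = 0.4728
Terminal stock prices: S_uuu = 87.88, S_uud = 50.7, S_udd = 29.25, S_ddd = 16.88
Terminal payoffs (K − S): max(-52.88, 0) = 0, max(-15.7, 0) = 0, max(5.75, 0) = 5.75, max(18.12, 0) = 18.12
Node uu (S = 67.6): continuation = e^(−0.01)·[0.4728·0.0000 + 0.5272·0.0000] = 0.0000; exercise value = 0.0000 ≤ continuation, so V_uu = 0.0000
Node ud (S = 39): continuation = e^(−0.01)·[0.4728·0.0000 + 0.5272·5.7500] = 3.0011; exercise value = 0.0000 ≤ continuation, so V_ud = 3.0011
Node dd (S = 22.5): continuation = e^(−0.01)·[0.4728·5.7500 + 0.5272·18.1250] = 12.1517; exercise value = 12.5000 > continuation, so V_dd = 12.5000 (exercise)
Node u (S = 52): continuation = e^(−0.01)·[0.4728·0.0000 + 0.5272·3.0011] = 1.5664; exercise value = 0.0000 ≤ continuation, so V_u = 1.5664
Node d (S = 30): continuation = e^(−0.01)·[0.4728·3.0011 + 0.5272·12.5000] = 7.9291; exercise value = 5.0000 ≤ continuation, so V_d = 7.9291
Node 0 (S = 40): continuation = e^(−0.01)·[0.4728·1.5664 + 0.5272·7.9291] = 4.8717; exercise value = 0.0000 ≤ continuation, so V_0 = 4.8717

$4.87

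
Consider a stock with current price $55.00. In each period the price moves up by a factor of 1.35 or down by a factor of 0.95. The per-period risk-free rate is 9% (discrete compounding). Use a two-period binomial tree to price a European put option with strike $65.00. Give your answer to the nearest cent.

$5.46

Risk-neutral probability p = (1 + 0.09 − 0.95)/(1.35 − 0.95) = 0.1400/0.4000 = 0.3500
Terminal stock prices: S_uu = 100.2, S_ud = 70.54, S_dd = 49.64
Terminal payoffs (K − S): max(-35.24, 0) = 0, max(-5.537, 0) = 0, max(15.36, 0) = 15.36
Node u (S = 74.25): V_u = 1/1.09·[0.3500·0.0000 + 0.6500·0.0000] = 0.0000
Node d (S = 52.25): V_d = 1/1.09·[0.3500·0.0000 + 0.6500·15.3625] = 9.1611
Node 0 (S = 55): V_0 = 1/1.09·[0.3500·0.0000 + 0.6500·9.1611] = 5.4631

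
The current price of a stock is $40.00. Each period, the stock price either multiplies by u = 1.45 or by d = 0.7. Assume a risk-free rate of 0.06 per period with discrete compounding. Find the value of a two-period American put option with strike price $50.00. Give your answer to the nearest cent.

$12.88

Risk-neutral probability p = (1 + 0.06 − 0.7)/(1.45 − 0.7) = 0.3600/0.7500 = 0.4800
Terminal stock prices: S_uu = 84.1, S_ud = 40.6, S_dd = 19.6
Terminal payoffs (K − S): max(-34.1, 0) = 0, max(9.4, 0) = 9.4, max(30.4, 0) = 30.4
Node u (S = 58): continuation = 1/1.06·[0.4800·0.0000 + 0.5200·9.4000] = 4.6113; exercise value = 0.0000 ≤ continuation, so V_u = 4.6113
Node d (S = 28): continuation = 1/1.06·[0.4800·9.4000 + 0.5200·30.4000] = 19.1698; exercise value = 22.0000 > continuation, so V_d = 22.0000 (exercise)
Node 0 (S = 40): continuation = 1/1.06·[0.4800·4.6113 + 0.5200·22.0000] = 12.8806; exercise value = 10.0000 ≤ continuation, so V_0 = 12.8806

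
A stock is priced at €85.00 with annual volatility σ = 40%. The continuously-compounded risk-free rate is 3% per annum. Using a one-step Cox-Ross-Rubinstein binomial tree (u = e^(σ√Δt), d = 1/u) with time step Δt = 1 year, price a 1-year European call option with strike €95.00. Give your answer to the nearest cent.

€13.53

CRR parameters: u = e^(σ√Δt) = e^(0.4·√1) = 1.4918, d = 1/u = 0.6703
Per-period rate: rΔt = 0.03·1 = 0.03, so R = e^0.03 = 1.0305
Risk-neutral probability p = (e^0.03 − 0.6703)/(1.4918 − 0.6703) = 0.3601/0.8215 = 0.4384
Terminal stock prices: S_u = 126.8, S_d = 56.98
Terminal payoffs (S − K): max(31.81, 0) = 31.81, max(-38.02, 0) = 0
Node 0 (S = 85): V_0 = e^(−0.03)·[0.4384·31.8051 + 0.5616·0.0000] = 13.5308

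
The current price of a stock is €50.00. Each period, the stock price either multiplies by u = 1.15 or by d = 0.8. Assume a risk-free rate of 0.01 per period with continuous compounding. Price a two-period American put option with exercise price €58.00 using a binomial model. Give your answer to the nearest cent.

€9.95

Risk-neutral probability p = (e^0.01 − 0.8)/(1.15 − 0.8) = 0.2101/0.3500 = 0.6001
Terminal stock prices: S_uu = 66.12, S_ud = 46, S_dd = 32
Terminal payoffs (K − S): max(-8.125, 0) = 0, max(12, 0) = 12, max(26, 0) = 26
Node u (S = 57.5): continuation = e^(−0.01)·[0.6001·0.0000 + 0.3999·12.0000] = 4.7505; exercise value = 0.5000 ≤ continuation, so V_u = 4.7505
Node d (S = 40): continuation = e^(−0.01)·[0.6001·12.0000 + 0.3999·26.0000] = 17.4229; exercise value = 18.0000 > continuation, so V_d = 18.0000 (exercise)
Node 0 (S = 50): continuation = e^(−0.01)·[0.6001·4.7505 + 0.3999·18.0000] = 9.9484; exercise value = 8.0000 ≤ continuation, so V_0 = 9.9484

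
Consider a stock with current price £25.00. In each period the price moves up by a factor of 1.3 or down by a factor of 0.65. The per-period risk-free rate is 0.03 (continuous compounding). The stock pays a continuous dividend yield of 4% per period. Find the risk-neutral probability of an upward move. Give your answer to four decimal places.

Per-period risk-free factor R = e^0.03 = 1.0305; dividend-adjusted growth = e^(0.03−0.04) = 0.9900.
Risk-neutral probability p = (0.9900 − 0.65)/(1.3 − 0.65) = 0.3400/0.6500 = 0.5232

p = 0.5232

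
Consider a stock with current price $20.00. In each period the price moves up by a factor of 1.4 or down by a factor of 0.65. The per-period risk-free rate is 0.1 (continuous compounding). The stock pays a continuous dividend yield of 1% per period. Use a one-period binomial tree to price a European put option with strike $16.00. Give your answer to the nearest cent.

$1.11

Per-period risk-free factor R = e^0.1 = 1.1052; dividend-adjusted growth = e^(0.1−0.01) = 1.0942.
Risk-neutral probability p = (1.0942 − 0.65)/(1.4 − 0.65) = 0.4442/0.7500 = 0.5922
Terminal stock prices: S_u = 28, S_d = 13
Terminal payoffs (K − S): max(-12, 0) = 0, max(3, 0) = 3
Node 0 (S = 20): V_0 = e^(−0.1)·[0.5922·0.0000 + 0.4078·3.0000] = 1.1069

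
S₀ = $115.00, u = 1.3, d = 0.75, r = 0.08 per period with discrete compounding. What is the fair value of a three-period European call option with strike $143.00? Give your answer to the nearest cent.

Risk-neutral probability p = (1 + 0.08 − 0.75)/(1.3 − 0.75) = 0.3300/0.5500 = 0.6000
Terminal stock prices: S_uuu = 252.7, S_uud = 145.8, S_udd = 84.09, S_ddd = 48.52
Terminal payoffs (S − K): max(109.7, 0) = 109.7, max(2.763, 0) = 2.763, max(-58.91, 0) = 0, max(-94.48, 0) = 0
Node uu (S = 194.4): V_uu = 1/1.08·[0.6000·109.6550 + 0.4000·2.7625] = 61.9426
Node ud (S = 112.1): V_ud = 1/1.08·[0.6000·2.7625 + 0.4000·0.0000] = 1.5347
Node dd (S = 64.69): V_dd = 1/1.08·[0.6000·0.0000 + 0.4000·0.0000] = 0.0000
Node u (S = 149.5): V_u = 1/1.08·[0.6000·61.9426 + 0.4000·1.5347] = 34.9810
Node d (S = 86.25): V_d = 1/1.08·[0.6000·1.5347 + 0.4000·0.0000] = 0.8526
Node 0 (S = 115): V_0 = 1/1.08·[0.6000·34.9810 + 0.4000·0.8526] = 19.7497

$19.75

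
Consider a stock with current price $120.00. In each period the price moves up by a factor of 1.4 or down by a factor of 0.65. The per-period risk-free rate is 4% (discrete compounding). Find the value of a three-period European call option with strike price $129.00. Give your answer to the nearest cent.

$33.30

Risk-neutral probability p = (1 + 0.04 − 0.65)/(1.4 − 0.65) = 0.3900/0.7500 = 0.5200
Terminal stock prices: S_uuu = 329.3, S_uud = 152.9, S_udd = 70.98, S_ddd = 32.95
Terminal payoffs (S − K): max(200.3, 0) = 200.3, max(23.88, 0) = 23.88, max(-58.02, 0) = 0, max(-96.05, 0) = 0
Node uu (S = 235.2): V_uu = 1/1.04·[0.5200·200.2800 + 0.4800·23.8800] = 111.1615
Node ud (S = 109.2): V_ud = 1/1.04·[0.5200·23.8800 + 0.4800·0.0000] = 11.9400
Node dd (S = 50.7): V_dd = 1/1.04·[0.5200·0.0000 + 0.4800·0.0000] = 0.0000
Node u (S = 168): V_u = 1/1.04·[0.5200·111.1615 + 0.4800·11.9400] = 61.0915
Node d (S = 78): V_d = 1/1.04·[0.5200·11.9400 + 0.4800·0.0000] = 5.9700
Node 0 (S = 120): V_0 = 1/1.04·[0.5200·61.0915 + 0.4800·5.9700] = 33.3012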